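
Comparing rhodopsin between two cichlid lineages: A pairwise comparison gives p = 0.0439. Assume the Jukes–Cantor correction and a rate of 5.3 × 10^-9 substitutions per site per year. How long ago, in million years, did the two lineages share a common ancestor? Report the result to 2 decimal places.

d = −(3/4) ln(1 − 4p/3) = −0.75 ln(1 − 0.058533) = −0.75 ln(0.941467)
  = −0.75 × (-0.060316) = 0.045237 substitutions/site.
Under a molecular clock d = 2μt, so t = d/(2μ) = 0.045237 / (2 × 5.3 × 10^-9) = 4.27 million years.

4.27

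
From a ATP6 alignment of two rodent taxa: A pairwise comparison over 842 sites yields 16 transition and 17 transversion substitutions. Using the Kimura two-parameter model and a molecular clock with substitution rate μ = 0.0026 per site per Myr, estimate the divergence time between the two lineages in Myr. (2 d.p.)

7.75

P = 16/842 ≈ 0.019002 and Q = 17/842 ≈ 0.02019.
Under the Kimura two-parameter model, d = −½ ln(1 − 2P − Q) − ¼ ln(1 − 2Q).
1 − 2P − Q = 0.941806, giving −½ ln(0.941806) = 0.029978.
1 − 2Q = 0.95962, giving −¼ ln(0.95962) = 0.010304.
d = 0.029978 + 0.010304 = 0.040282.
Under a molecular clock d = 2μt, so t = d/(2μ) = 0.040282 / (2 × 0.0026) = 7.75 Myr.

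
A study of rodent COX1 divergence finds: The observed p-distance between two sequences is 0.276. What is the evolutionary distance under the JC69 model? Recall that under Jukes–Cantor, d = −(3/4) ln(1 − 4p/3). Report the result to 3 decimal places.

d = −(3/4) ln(1 − 4p/3) = −0.75 ln(1 − 0.368) = −0.75 ln(0.632)
  = −0.75 × (-0.458866) = 0.344150 substitutions/site.

0.344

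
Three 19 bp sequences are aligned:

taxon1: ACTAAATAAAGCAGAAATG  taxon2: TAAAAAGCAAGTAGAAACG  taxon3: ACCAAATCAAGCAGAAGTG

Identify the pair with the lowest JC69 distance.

taxon1–taxon2: 7/19 differ, p = 0.368, d = 0.507.
taxon1–taxon3: 3/19 differ, p = 0.158, d = 0.177.
taxon2–taxon3: 7/19 differ, p = 0.368, d = 0.507.
The smallest distance is between taxon1 and taxon3.

taxon1 and taxon3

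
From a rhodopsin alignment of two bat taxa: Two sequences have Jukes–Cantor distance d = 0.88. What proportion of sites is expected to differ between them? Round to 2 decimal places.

p = (3/4)(1 − e^(−4d/3)) = 0.75 × (1 − e^(-1.173333)) = 0.75 × (1 − 0.309334) = 0.518000.

0.52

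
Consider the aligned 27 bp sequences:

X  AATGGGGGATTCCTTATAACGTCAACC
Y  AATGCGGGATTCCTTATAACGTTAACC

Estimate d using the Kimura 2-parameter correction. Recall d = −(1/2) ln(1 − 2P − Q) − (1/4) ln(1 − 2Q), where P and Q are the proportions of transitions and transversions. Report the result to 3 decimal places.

Of 27 sites, 1 differences are transitions and 1 are transversions, so P = 1/27 ≈ 0.037037 and Q = 1/27 ≈ 0.037037.
Under the Kimura two-parameter model, d = −½ ln(1 − 2P − Q) − ¼ ln(1 − 2Q).
1 − 2P − Q = 0.888889, giving −½ ln(0.888889) = 0.058891.
1 − 2Q = 0.925926, giving −¼ ln(0.925926) = 0.019240.
d = 0.058891 + 0.019240 = 0.078131.

0.078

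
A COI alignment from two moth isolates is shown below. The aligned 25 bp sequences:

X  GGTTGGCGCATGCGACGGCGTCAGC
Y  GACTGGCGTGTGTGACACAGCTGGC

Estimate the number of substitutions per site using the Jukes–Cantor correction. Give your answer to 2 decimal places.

0.66

The sequences differ at 11 of 25 sites, so p = 11/25 = 0.44.
d = −(3/4) ln(1 − 4p/3) = −0.75 ln(1 − 0.586667) = −0.75 ln(0.413333)
  = −0.75 × (-0.883502) = 0.662627 substitutions/site.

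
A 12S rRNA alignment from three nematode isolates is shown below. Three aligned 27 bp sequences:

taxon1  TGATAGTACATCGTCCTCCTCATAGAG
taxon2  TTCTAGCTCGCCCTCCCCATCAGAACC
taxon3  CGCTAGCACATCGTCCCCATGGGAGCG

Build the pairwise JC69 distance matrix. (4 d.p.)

taxon1–taxon2: 13/27 sites differ → p ≈ 0.481481, d = −0.75 ln(1 − 0.641975) = 0.770364 ≈ 0.7704.
taxon1–taxon3: 9/27 sites differ → p ≈ 0.333333, d = −0.75 ln(1 − 0.444444) = 0.440839 ≈ 0.4408.
taxon2–taxon3: 10/27 sites differ → p ≈ 0.37037, d = −0.75 ln(1 − 0.493827) = 0.510658 ≈ 0.5107.

d(taxon1,taxon2) = 0.7704, d(taxon1,taxon3) = 0.4408, d(taxon2,taxon3) = 0.5107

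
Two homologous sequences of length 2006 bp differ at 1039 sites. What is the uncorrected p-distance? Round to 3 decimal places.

0.518

p = 1039/2006 = 0.517946… ≈ 0.518 (to 3 d.p.).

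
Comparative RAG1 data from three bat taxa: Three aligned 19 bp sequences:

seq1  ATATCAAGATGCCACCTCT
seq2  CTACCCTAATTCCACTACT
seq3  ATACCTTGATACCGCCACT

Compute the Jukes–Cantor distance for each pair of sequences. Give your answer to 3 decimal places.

d(seq1,seq2) = 0.618, d(seq1,seq3) = 0.410, d(seq2,seq3) = 0.410

seq1–seq2: 8/19 sites differ → p ≈ 0.421053, d = −0.75 ln(1 − 0.561404) = 0.618132 ≈ 0.618.
seq1–seq3: 6/19 sites differ → p ≈ 0.315789, d = −0.75 ln(1 − 0.421052) = 0.409907 ≈ 0.410.
seq2–seq3: 6/19 sites differ → p ≈ 0.315789, d = −0.75 ln(1 − 0.421052) = 0.409907 ≈ 0.410.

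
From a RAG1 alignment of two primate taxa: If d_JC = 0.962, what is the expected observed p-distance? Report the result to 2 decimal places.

p = (3/4)(1 − e^(−4d/3)) = 0.75 × (1 − e^(-1.282667)) = 0.75 × (1 − 0.277297) = 0.542027.

0.54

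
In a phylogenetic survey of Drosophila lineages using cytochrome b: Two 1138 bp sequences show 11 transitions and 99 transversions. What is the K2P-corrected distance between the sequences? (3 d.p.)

P = 11/1138 ≈ 0.009666 and Q = 99/1138 ≈ 0.086995.
Under the Kimura two-parameter model, d = −½ ln(1 − 2P − Q) − ¼ ln(1 − 2Q).
1 − 2P − Q = 0.893673, giving −½ ln(0.893673) = 0.056208.
1 − 2Q = 0.82601, giving −¼ ln(0.82601) = 0.047787.
d = 0.056208 + 0.047787 = 0.103995.

0.104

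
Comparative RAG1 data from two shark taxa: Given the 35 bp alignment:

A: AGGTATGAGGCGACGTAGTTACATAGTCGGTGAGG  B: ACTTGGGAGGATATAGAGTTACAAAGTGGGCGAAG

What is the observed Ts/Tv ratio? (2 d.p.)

Transitions are A↔G and C↔T; transversions are all other mismatches.
Transitions: 5. Transversions: 8.
R = 5/8 = 0.625 ≈ 0.63 (to 2 d.p.).

0.63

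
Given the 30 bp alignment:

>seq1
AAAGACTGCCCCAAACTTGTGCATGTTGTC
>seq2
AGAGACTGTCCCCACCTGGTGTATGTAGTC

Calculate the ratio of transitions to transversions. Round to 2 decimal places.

0.75

Transitions are A↔G and C↔T; transversions are all other mismatches.
Transitions: 3. Transversions: 4.
R = 3/4 = 0.75.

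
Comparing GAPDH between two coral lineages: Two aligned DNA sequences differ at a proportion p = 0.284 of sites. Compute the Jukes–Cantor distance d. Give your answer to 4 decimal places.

d = −(3/4) ln(1 − 4p/3) = −0.75 ln(1 − 0.378667) = −0.75 ln(0.621333)
  = −0.75 × (-0.475888) = 0.356916 substitutions/site.

0.3569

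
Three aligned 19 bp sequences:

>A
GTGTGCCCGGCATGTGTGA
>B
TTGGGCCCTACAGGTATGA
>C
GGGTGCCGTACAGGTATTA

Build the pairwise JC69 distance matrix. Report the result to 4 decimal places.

d(A,B) = 0.4099, d(A,C) = 0.5068, d(B,C) = 0.3241

A–B: 6/19 sites differ → p ≈ 0.315789, d = −0.75 ln(1 − 0.421052) = 0.409907 ≈ 0.4099.
A–C: 7/19 sites differ → p ≈ 0.368421, d = −0.75 ln(1 − 0.491228) = 0.506816 ≈ 0.5068.
B–C: 5/19 sites differ → p ≈ 0.263158, d = −0.75 ln(1 − 0.350877) = 0.324100 ≈ 0.3241.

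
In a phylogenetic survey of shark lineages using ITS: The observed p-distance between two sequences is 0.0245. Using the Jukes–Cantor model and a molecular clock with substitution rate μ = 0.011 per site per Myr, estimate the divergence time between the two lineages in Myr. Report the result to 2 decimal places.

d = −(3/4) ln(1 − 4p/3) = −0.75 ln(1 − 0.032667) = −0.75 ln(0.967333)
  = −0.75 × (-0.033212) = 0.024909 substitutions/site.
Under a molecular clock d = 2μt, so t = d/(2μ) = 0.024909 / (2 × 0.011) = 1.13 Myr.

1.13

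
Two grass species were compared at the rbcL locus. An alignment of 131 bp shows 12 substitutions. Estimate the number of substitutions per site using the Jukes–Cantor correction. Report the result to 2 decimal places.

0.10

p = 12/131 ≈ 0.091603.
d = −(3/4) ln(1 − 4p/3) = −0.75 ln(1 − 0.122137) = −0.75 ln(0.877863)
  = −0.75 × (-0.130265) = 0.097699 substitutions/site.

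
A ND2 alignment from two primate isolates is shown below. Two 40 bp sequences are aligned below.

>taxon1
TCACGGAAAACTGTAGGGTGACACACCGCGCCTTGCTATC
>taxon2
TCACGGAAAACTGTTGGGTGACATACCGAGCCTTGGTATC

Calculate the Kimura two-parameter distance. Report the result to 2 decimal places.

Of 40 sites, 1 differences are transitions and 3 are transversions, so P = 1/40 = 0.025 and Q = 3/40 = 0.075.
Under the Kimura two-parameter model, d = −½ ln(1 − 2P − Q) − ¼ ln(1 − 2Q).
1 − 2P − Q = 0.875, giving −½ ln(0.875) = 0.066766.
1 − 2Q = 0.85, giving −¼ ln(0.85) = 0.040630.
d = 0.066766 + 0.040630 = 0.107396.

0.11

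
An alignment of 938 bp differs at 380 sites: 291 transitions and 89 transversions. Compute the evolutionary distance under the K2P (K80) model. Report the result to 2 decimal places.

P = 291/938 ≈ 0.310235 and Q = 89/938 ≈ 0.094883.
Under the Kimura two-parameter model, d = −½ ln(1 − 2P − Q) − ¼ ln(1 − 2Q).
1 − 2P − Q = 0.284647, giving −½ ln(0.284647) = 0.628253.
1 − 2Q = 0.810234, giving −¼ ln(0.810234) = 0.052608.
d = 0.628253 + 0.052608 = 0.680861.

0.68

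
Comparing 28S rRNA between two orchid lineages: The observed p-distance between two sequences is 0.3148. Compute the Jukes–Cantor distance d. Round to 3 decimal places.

0.408

d = −(3/4) ln(1 − 4p/3) = −0.75 ln(1 − 0.419733) = −0.75 ln(0.580267)
  = −0.75 × (-0.544267) = 0.408200 substitutions/site.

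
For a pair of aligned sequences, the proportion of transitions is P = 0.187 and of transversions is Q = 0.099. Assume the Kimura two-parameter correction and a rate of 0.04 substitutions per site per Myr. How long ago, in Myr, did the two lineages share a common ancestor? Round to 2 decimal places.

4.69

Under the Kimura two-parameter model, d = −½ ln(1 − 2P − Q) − ¼ ln(1 − 2Q).
1 − 2P − Q = 0.527, giving −½ ln(0.527) = 0.320277.
1 − 2Q = 0.802, giving −¼ ln(0.802) = 0.055162.
d = 0.320277 + 0.055162 = 0.375439.
Under a molecular clock d = 2μt, so t = d/(2μ) = 0.375439 / (2 × 0.04) = 4.69 Myr.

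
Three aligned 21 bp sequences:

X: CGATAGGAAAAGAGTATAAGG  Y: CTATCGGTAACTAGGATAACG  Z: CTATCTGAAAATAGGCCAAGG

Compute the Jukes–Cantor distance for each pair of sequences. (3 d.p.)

X–Y: 7/21 sites differ → p ≈ 0.333333, d = −0.75 ln(1 − 0.444444) = 0.440839 ≈ 0.441.
X–Z: 7/21 sites differ → p ≈ 0.333333, d = −0.75 ln(1 − 0.444444) = 0.440839 ≈ 0.441.
Y–Z: 6/21 sites differ → p ≈ 0.285714, d = −0.75 ln(1 − 0.380952) = 0.359679 ≈ 0.360.

d(X,Y) = 0.441, d(X,Z) = 0.441, d(Y,Z) = 0.360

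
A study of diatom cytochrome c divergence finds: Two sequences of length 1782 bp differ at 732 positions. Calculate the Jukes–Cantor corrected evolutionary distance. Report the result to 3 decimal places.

p = 732/1782 ≈ 0.410774.
d = −(3/4) ln(1 − 4p/3) = −0.75 ln(1 − 0.547699) = −0.75 ln(0.452301)
  = −0.75 × (-0.793407) = 0.595055 substitutions/site.

0.595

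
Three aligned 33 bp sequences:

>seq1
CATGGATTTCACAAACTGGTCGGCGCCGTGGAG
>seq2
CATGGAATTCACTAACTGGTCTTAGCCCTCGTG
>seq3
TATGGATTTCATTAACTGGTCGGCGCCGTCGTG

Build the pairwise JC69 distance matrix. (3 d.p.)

d(seq1,seq2) = 0.293, d(seq1,seq3) = 0.169, d(seq2,seq3) = 0.249

seq1–seq2: 8/33 sites differ → p ≈ 0.242424, d = −0.75 ln(1 − 0.323232) = 0.292820 ≈ 0.293.
seq1–seq3: 5/33 sites differ → p ≈ 0.151515, d = −0.75 ln(1 − 0.20202) = 0.169254 ≈ 0.169.
seq2–seq3: 7/33 sites differ → p ≈ 0.212121, d = −0.75 ln(1 − 0.282828) = 0.249330 ≈ 0.249.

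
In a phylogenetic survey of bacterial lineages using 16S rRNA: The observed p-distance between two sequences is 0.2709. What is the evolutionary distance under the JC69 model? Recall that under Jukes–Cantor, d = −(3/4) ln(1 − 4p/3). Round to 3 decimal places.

d = −(3/4) ln(1 − 4p/3) = −0.75 ln(1 − 0.3612) = −0.75 ln(0.6388)
  = −0.75 × (-0.448164) = 0.336123 substitutions/site.

0.336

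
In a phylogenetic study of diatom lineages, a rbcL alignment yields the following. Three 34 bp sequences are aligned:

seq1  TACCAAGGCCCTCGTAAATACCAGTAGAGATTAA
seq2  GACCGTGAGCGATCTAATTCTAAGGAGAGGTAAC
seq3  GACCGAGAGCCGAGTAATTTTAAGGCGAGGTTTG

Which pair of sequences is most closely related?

seq2 and seq3

seq1–seq2: 17/34 differ, p = 0.500, d = 0.824.
seq1–seq3: 15/34 differ, p = 0.441, d = 0.665.
seq2–seq3: 10/34 differ, p = 0.294, d = 0.373.
The smallest distance is between seq2 and seq3.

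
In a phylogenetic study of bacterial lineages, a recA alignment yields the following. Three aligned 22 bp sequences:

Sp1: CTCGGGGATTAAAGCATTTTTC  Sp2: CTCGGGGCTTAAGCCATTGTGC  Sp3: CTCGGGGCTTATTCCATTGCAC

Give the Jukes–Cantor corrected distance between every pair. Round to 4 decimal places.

d(Sp1,Sp2) = 0.2708, d(Sp1,Sp3) = 0.4141, d(Sp2,Sp3) = 0.2082

Sp1–Sp2: 5/22 sites differ → p ≈ 0.227273, d = −0.75 ln(1 − 0.303031) = 0.270761 ≈ 0.2708.
Sp1–Sp3: 7/22 sites differ → p ≈ 0.318182, d = −0.75 ln(1 − 0.424243) = 0.414052 ≈ 0.4141.
Sp2–Sp3: 4/22 sites differ → p ≈ 0.181818, d = −0.75 ln(1 − 0.242424) = 0.208224 ≈ 0.2082.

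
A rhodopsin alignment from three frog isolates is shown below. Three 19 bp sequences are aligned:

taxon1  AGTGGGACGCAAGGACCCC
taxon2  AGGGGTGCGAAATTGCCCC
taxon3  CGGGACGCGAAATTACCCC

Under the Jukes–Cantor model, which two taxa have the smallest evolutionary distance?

taxon1–taxon2: 7/19 differ, p = 0.368, d = 0.507.
taxon1–taxon3: 8/19 differ, p = 0.421, d = 0.618.
taxon2–taxon3: 4/19 differ, p = 0.211, d = 0.247.
The smallest distance is between taxon2 and taxon3.

taxon2 and taxon3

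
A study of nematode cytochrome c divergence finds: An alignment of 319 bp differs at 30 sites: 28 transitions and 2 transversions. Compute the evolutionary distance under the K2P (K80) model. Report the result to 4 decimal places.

0.1035

P = 28/319 ≈ 0.087774 and Q = 2/319 ≈ 0.00627.
Under the Kimura two-parameter model, d = −½ ln(1 − 2P − Q) − ¼ ln(1 − 2Q).
1 − 2P − Q = 0.818182, giving −½ ln(0.818182) = 0.100335.
1 − 2Q = 0.98746, giving −¼ ln(0.98746) = 0.003155.
d = 0.100335 + 0.003155 = 0.103490.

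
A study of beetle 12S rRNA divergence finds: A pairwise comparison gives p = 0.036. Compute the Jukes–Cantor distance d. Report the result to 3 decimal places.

0.037

d = −(3/4) ln(1 − 4p/3) = −0.75 ln(1 − 0.048) = −0.75 ln(0.952)
  = −0.75 × (-0.049190) = 0.036893 substitutions/site.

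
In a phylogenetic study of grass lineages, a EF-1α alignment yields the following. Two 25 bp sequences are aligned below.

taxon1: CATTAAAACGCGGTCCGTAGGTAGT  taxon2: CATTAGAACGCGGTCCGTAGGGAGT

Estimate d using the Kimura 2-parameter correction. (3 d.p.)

Of 25 sites, 1 differences are transitions and 1 are transversions, so P = 1/25 = 0.04 and Q = 1/25 = 0.04.
Under the Kimura two-parameter model, d = −½ ln(1 − 2P − Q) − ¼ ln(1 − 2Q).
1 − 2P − Q = 0.88, giving −½ ln(0.88) = 0.063917.
1 − 2Q = 0.92, giving −¼ ln(0.92) = 0.020845.
d = 0.063917 + 0.020845 = 0.084762.

0.085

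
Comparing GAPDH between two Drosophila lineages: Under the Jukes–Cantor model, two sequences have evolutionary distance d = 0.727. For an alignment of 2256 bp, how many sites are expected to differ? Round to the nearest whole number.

Invert JC69: p = (3/4)(1 − e^(−4d/3)) = 0.75 × (1 − e^(-0.969333)) = 0.75 × (1 − 0.379336) = 0.465498.
Expected differing sites = pL ≈ 0.465498 × 2256 = 1050.163488 ≈ 1050.

1050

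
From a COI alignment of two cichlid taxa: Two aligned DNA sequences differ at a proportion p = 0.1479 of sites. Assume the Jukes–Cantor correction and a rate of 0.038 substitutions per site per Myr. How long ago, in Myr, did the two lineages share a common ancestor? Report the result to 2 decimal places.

d = −(3/4) ln(1 − 4p/3) = −0.75 ln(1 − 0.1972) = −0.75 ln(0.8028)
  = −0.75 × (-0.219650) = 0.164738 substitutions/site.
Under a molecular clock d = 2μt, so t = d/(2μ) = 0.164738 / (2 × 0.038) = 2.17 Myr.

2.17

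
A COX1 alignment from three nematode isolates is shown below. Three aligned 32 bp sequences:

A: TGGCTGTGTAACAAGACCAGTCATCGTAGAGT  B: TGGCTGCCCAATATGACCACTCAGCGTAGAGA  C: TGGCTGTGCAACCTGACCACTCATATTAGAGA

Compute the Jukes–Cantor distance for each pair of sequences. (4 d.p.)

d(A,B) = 0.3041, d(A,C) = 0.2586, d(B,C) = 0.2586

A–B: 8/32 sites differ → p = 0.25, d = −0.75 ln(1 − 0.333333) = 0.304098 ≈ 0.3041.
A–C: 7/32 sites differ → p = 0.21875, d = −0.75 ln(1 − 0.291667) = 0.258631 ≈ 0.2586.
B–C: 7/32 sites differ → p = 0.21875, d = −0.75 ln(1 − 0.291667) = 0.258631 ≈ 0.2586.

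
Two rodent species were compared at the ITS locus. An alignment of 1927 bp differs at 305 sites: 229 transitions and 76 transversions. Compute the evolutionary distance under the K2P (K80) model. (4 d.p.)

0.1828

P = 229/1927 ≈ 0.118838 and Q = 76/1927 ≈ 0.03944.
Under the Kimura two-parameter model, d = −½ ln(1 − 2P − Q) − ¼ ln(1 − 2Q).
1 − 2P − Q = 0.722884, giving −½ ln(0.722884) = 0.162253.
1 − 2Q = 0.92112, giving −¼ ln(0.92112) = 0.020541.
d = 0.162253 + 0.020541 = 0.182794.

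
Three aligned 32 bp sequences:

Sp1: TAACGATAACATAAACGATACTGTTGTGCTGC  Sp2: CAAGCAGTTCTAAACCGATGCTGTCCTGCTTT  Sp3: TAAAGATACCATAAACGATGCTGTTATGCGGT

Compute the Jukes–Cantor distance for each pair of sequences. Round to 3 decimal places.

Sp1–Sp2: 14/32 sites differ → p = 0.4375, d = −0.75 ln(1 − 0.583333) = 0.656601 ≈ 0.657.
Sp1–Sp3: 6/32 sites differ → p = 0.1875, d = −0.75 ln(1 − 0.25) = 0.215762 ≈ 0.216.
Sp2–Sp3: 13/32 sites differ → p = 0.40625, d = −0.75 ln(1 − 0.541667) = 0.585119 ≈ 0.585.

d(Sp1,Sp2) = 0.657, d(Sp1,Sp3) = 0.216, d(Sp2,Sp3) = 0.585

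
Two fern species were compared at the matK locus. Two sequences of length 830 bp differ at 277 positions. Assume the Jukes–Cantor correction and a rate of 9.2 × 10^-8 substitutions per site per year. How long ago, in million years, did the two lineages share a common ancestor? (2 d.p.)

2.40

p = 277/830 ≈ 0.333735.
d = −(3/4) ln(1 − 4p/3) = −0.75 ln(1 − 0.44498) = −0.75 ln(0.55502)
  = −0.75 × (-0.588751) = 0.441563 substitutions/site.
Under a molecular clock d = 2μt, so t = d/(2μ) = 0.441563 / (2 × 9.2 × 10^-8) = 2.40 million years.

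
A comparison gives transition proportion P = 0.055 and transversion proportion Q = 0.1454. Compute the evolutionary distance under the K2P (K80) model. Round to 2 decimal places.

Under the Kimura two-parameter model, d = −½ ln(1 − 2P − Q) − ¼ ln(1 − 2Q).
1 − 2P − Q = 0.7446, giving −½ ln(0.7446) = 0.147454.
1 − 2Q = 0.7092, giving −¼ ln(0.7092) = 0.085904.
d = 0.147454 + 0.085904 = 0.233358.

0.23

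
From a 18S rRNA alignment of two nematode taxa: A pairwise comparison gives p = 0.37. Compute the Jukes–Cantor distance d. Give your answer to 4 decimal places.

d = −(3/4) ln(1 − 4p/3) = −0.75 ln(1 − 0.493333) = −0.75 ln(0.506667)
  = −0.75 × (-0.679901) = 0.509926 substitutions/site.

0.5099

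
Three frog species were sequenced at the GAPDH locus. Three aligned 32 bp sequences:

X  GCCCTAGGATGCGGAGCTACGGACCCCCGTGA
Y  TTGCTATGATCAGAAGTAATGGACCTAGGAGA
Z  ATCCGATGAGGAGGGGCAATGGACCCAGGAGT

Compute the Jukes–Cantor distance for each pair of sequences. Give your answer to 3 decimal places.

X–Y: 14/32 sites differ → p = 0.4375, d = −0.75 ln(1 − 0.583333) = 0.656601 ≈ 0.657.
X–Z: 13/32 sites differ → p = 0.40625, d = −0.75 ln(1 − 0.541667) = 0.585119 ≈ 0.585.
Y–Z: 10/32 sites differ → p = 0.3125, d = −0.75 ln(1 − 0.416667) = 0.404248 ≈ 0.404.

d(X,Y) = 0.657, d(X,Z) = 0.585, d(Y,Z) = 0.404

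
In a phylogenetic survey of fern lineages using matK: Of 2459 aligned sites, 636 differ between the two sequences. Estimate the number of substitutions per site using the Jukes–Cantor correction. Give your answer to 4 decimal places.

p = 636/2459 ≈ 0.258642.
d = −(3/4) ln(1 − 4p/3) = −0.75 ln(1 − 0.344856) = −0.75 ln(0.655144)
  = −0.75 × (-0.422900) = 0.317175 substitutions/site.

0.3172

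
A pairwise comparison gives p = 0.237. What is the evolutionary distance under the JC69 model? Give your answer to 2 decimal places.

0.28

d = −(3/4) ln(1 − 4p/3) = −0.75 ln(1 − 0.316) = −0.75 ln(0.684)
  = −0.75 × (-0.379797) = 0.284848 substitutions/site.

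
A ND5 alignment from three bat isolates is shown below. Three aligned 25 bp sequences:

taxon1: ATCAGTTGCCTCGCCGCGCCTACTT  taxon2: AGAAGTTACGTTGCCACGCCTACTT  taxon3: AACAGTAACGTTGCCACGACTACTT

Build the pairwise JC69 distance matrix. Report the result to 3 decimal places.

d(taxon1,taxon2) = 0.289, d(taxon1,taxon3) = 0.351, d(taxon2,taxon3) = 0.180

taxon1–taxon2: 6/25 sites differ → p = 0.24, d = −0.75 ln(1 − 0.32) = 0.289247 ≈ 0.289.
taxon1–taxon3: 7/25 sites differ → p = 0.28, d = −0.75 ln(1 − 0.373333) = 0.350505 ≈ 0.351.
taxon2–taxon3: 4/25 sites differ → p = 0.16, d = −0.75 ln(1 − 0.213333) = 0.179963 ≈ 0.180.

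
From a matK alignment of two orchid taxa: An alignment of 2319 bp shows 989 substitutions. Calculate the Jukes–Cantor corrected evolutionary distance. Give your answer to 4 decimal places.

0.6306

p = 989/2319 ≈ 0.426477.
d = −(3/4) ln(1 − 4p/3) = −0.75 ln(1 − 0.568636) = −0.75 ln(0.431364)
  = −0.75 × (-0.840803) = 0.630602 substitutions/site.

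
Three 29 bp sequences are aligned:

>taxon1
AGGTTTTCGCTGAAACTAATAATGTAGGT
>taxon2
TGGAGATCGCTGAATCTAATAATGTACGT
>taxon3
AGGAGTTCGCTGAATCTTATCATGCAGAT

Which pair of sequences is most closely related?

taxon1 and taxon2

taxon1–taxon2: 6/29 differ, p = 0.207, d = 0.242.
taxon1–taxon3: 7/29 differ, p = 0.241, d = 0.291.
taxon2–taxon3: 7/29 differ, p = 0.241, d = 0.291.
The smallest distance is between taxon1 and taxon2.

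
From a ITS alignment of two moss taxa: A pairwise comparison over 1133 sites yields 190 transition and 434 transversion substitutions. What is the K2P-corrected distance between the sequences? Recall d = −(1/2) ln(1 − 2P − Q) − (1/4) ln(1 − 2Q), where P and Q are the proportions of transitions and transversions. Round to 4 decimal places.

0.9969

P = 190/1133 ≈ 0.167696 and Q = 434/1133 ≈ 0.383054.
Under the Kimura two-parameter model, d = −½ ln(1 − 2P − Q) − ¼ ln(1 − 2Q).
1 − 2P − Q = 0.281554, giving −½ ln(0.281554) = 0.633716.
1 − 2Q = 0.233892, giving −¼ ln(0.233892) = 0.363224.
d = 0.633716 + 0.363224 = 0.996940.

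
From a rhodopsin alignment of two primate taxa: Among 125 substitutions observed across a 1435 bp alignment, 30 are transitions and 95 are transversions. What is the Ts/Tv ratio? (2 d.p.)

0.32

R = 30/95 = 0.315789… ≈ 0.32 (to 2 d.p.).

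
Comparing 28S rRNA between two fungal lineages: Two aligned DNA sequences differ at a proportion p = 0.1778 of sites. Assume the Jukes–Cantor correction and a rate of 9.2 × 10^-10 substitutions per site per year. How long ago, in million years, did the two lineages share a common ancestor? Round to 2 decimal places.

d = −(3/4) ln(1 − 4p/3) = −0.75 ln(1 − 0.237067) = −0.75 ln(0.762933)
  = −0.75 × (-0.270585) = 0.202939 substitutions/site.
Under a molecular clock d = 2μt, so t = d/(2μ) = 0.202939 / (2 × 9.2 × 10^-10) = 110.29 million years.

110.29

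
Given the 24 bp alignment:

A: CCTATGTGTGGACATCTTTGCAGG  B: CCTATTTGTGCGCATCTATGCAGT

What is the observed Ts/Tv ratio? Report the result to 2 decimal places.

0.25

Transitions are A↔G and C↔T; transversions are all other mismatches.
Transitions: 1. Transversions: 4.
R = 1/4 = 0.25.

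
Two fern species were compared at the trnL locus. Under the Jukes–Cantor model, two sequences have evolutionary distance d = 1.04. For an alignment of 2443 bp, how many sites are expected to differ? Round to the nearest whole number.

Invert JC69: p = (3/4)(1 − e^(−4d/3)) = 0.75 × (1 − e^(-1.386667)) = 0.75 × (1 − 0.249907) = 0.562570.
Expected differing sites = pL ≈ 0.562570 × 2443 = 1374.35851 ≈ 1374.

1374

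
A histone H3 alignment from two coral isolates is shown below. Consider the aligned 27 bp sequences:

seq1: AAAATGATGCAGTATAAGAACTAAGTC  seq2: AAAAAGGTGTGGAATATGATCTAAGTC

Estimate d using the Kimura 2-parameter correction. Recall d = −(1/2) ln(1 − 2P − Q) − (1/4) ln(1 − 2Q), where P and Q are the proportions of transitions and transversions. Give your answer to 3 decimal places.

0.319

Of 27 sites, 3 differences are transitions and 4 are transversions, so P = 3/27 ≈ 0.111111 and Q = 4/27 ≈ 0.148148.
Under the Kimura two-parameter model, d = −½ ln(1 − 2P − Q) − ¼ ln(1 − 2Q).
1 − 2P − Q = 0.62963, giving −½ ln(0.62963) = 0.231311.
1 − 2Q = 0.703704, giving −¼ ln(0.703704) = 0.087849.
d = 0.231311 + 0.087849 = 0.319160.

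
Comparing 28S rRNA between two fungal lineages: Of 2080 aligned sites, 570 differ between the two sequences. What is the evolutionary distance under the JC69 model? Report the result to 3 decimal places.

p = 570/2080 ≈ 0.274038.
d = −(3/4) ln(1 − 4p/3) = −0.75 ln(1 − 0.365384) = −0.75 ln(0.634616)
  = −0.75 × (-0.454735) = 0.341051 substitutions/site.

0.341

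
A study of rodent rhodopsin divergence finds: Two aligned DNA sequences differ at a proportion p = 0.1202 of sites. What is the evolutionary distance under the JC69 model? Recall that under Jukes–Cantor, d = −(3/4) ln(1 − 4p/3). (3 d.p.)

0.131

d = −(3/4) ln(1 − 4p/3) = −0.75 ln(1 − 0.160267) = −0.75 ln(0.839733)
  = −0.75 × (-0.174671) = 0.131003 substitutions/site.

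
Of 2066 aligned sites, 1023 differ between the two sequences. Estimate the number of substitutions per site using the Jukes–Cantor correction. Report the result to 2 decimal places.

0.81

p = 1023/2066 ≈ 0.49516.
d = −(3/4) ln(1 − 4p/3) = −0.75 ln(1 − 0.660213) = −0.75 ln(0.339787)
  = −0.75 × (-1.079436) = 0.809577 substitutions/site.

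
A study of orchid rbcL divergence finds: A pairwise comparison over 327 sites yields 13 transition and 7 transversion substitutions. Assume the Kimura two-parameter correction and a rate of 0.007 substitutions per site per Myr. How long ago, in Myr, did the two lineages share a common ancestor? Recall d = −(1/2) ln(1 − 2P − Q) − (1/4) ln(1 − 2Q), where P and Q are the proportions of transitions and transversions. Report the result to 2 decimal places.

P = 13/327 ≈ 0.039755 and Q = 7/327 ≈ 0.021407.
Under the Kimura two-parameter model, d = −½ ln(1 − 2P − Q) − ¼ ln(1 − 2Q).
1 − 2P − Q = 0.899083, giving −½ ln(0.899083) = 0.053190.
1 − 2Q = 0.957186, giving −¼ ln(0.957186) = 0.010939.
d = 0.053190 + 0.010939 = 0.064129.
Under a molecular clock d = 2μt, so t = d/(2μ) = 0.064129 / (2 × 0.007) = 4.58 Myr.

4.58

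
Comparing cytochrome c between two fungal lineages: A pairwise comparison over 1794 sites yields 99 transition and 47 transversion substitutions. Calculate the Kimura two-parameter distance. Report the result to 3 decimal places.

P = 99/1794 ≈ 0.055184 and Q = 47/1794 ≈ 0.026198.
Under the Kimura two-parameter model, d = −½ ln(1 − 2P − Q) − ¼ ln(1 − 2Q).
1 − 2P − Q = 0.863434, giving −½ ln(0.863434) = 0.073419.
1 − 2Q = 0.947604, giving −¼ ln(0.947604) = 0.013455.
d = 0.073419 + 0.013455 = 0.086874.

0.087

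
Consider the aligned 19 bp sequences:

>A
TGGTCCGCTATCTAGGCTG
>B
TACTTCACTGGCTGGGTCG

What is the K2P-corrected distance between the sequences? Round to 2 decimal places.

Of 19 sites, 7 differences are transitions and 2 are transversions, so P = 7/19 ≈ 0.368421 and Q = 2/19 ≈ 0.105263.
Under the Kimura two-parameter model, d = −½ ln(1 − 2P − Q) − ¼ ln(1 − 2Q).
1 − 2P − Q = 0.157895, giving −½ ln(0.157895) = 0.922913.
1 − 2Q = 0.789474, giving −¼ ln(0.789474) = 0.059097.
d = 0.922913 + 0.059097 = 0.982010.

0.98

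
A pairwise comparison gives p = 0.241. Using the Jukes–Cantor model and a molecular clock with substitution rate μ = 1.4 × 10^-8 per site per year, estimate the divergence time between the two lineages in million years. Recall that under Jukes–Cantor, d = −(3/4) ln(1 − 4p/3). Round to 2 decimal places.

d = −(3/4) ln(1 − 4p/3) = −0.75 ln(1 − 0.321333) = −0.75 ln(0.678667)
  = −0.75 × (-0.387625) = 0.290719 substitutions/site.
Under a molecular clock d = 2μt, so t = d/(2μ) = 0.290719 / (2 × 1.4 × 10^-8) = 10.38 million years.

10.38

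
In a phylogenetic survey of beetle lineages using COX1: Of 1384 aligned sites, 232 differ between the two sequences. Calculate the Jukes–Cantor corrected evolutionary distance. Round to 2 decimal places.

p = 232/1384 ≈ 0.16763.
d = −(3/4) ln(1 − 4p/3) = −0.75 ln(1 − 0.223507) = −0.75 ln(0.776493)
  = −0.75 × (-0.252968) = 0.189726 substitutions/site.

0.19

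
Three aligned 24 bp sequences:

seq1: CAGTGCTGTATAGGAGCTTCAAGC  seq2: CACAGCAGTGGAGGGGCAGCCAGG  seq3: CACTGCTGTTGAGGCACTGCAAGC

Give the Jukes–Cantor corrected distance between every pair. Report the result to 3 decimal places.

seq1–seq2: 10/24 sites differ → p ≈ 0.416667, d = −0.75 ln(1 − 0.555556) = 0.608198 ≈ 0.608.
seq1–seq3: 6/24 sites differ → p = 0.25, d = −0.75 ln(1 − 0.333333) = 0.304098 ≈ 0.304.
seq2–seq3: 8/24 sites differ → p ≈ 0.333333, d = −0.75 ln(1 − 0.444444) = 0.440839 ≈ 0.441.

d(seq1,seq2) = 0.608, d(seq1,seq3) = 0.304, d(seq2,seq3) = 0.441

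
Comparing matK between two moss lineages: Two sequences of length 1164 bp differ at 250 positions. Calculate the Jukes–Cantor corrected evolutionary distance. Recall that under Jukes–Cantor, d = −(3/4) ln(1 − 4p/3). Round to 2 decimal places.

0.25

p = 250/1164 ≈ 0.214777.
d = −(3/4) ln(1 − 4p/3) = −0.75 ln(1 − 0.286369) = −0.75 ln(0.713631)
  = −0.75 × (-0.337389) = 0.253042 substitutions/site.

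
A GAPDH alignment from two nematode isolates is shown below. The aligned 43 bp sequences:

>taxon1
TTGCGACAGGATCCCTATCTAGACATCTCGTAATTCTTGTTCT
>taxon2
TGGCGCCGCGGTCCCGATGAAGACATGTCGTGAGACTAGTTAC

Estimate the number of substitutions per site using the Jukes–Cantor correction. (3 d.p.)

The sequences differ at 15 of 43 sites, so p = 15/43 ≈ 0.348837.
d = −(3/4) ln(1 − 4p/3) = −0.75 ln(1 − 0.465116) = −0.75 ln(0.534884)
  = −0.75 × (-0.625705) = 0.469279 substitutions/site.

0.469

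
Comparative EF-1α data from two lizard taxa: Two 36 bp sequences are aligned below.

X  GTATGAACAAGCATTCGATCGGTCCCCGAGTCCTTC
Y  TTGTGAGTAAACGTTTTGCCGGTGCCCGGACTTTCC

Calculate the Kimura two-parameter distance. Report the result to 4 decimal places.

Of 36 sites, 14 differences are transitions and 3 are transversions, so P = 14/36 ≈ 0.388889 and Q = 3/36 ≈ 0.083333.
Under the Kimura two-parameter model, d = −½ ln(1 − 2P − Q) − ¼ ln(1 − 2Q).
1 − 2P − Q = 0.138889, giving −½ ln(0.138889) = 0.987040.
1 − 2Q = 0.833334, giving −¼ ln(0.833334) = 0.045580.
d = 0.987040 + 0.045580 = 1.032620.

1.0326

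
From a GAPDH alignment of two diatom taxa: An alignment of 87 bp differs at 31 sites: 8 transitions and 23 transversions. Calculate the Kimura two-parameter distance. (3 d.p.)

0.485

P = 8/87 ≈ 0.091954 and Q = 23/87 ≈ 0.264368.
Under the Kimura two-parameter model, d = −½ ln(1 − 2P − Q) − ¼ ln(1 − 2Q).
1 − 2P − Q = 0.551724, giving −½ ln(0.551724) = 0.297354.
1 − 2Q = 0.471264, giving −¼ ln(0.471264) = 0.188084.
d = 0.297354 + 0.188084 = 0.485438.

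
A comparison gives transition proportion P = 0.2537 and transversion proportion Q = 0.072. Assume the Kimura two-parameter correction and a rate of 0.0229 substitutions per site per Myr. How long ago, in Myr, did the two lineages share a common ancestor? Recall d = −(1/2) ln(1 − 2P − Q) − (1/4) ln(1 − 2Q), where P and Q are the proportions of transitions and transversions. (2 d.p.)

10.30

Under the Kimura two-parameter model, d = −½ ln(1 − 2P − Q) − ¼ ln(1 − 2Q).
1 − 2P − Q = 0.4206, giving −½ ln(0.4206) = 0.433037.
1 − 2Q = 0.856, giving −¼ ln(0.856) = 0.038871.
d = 0.433037 + 0.038871 = 0.471908.
Under a molecular clock d = 2μt, so t = d/(2μ) = 0.471908 / (2 × 0.0229) = 10.30 Myr.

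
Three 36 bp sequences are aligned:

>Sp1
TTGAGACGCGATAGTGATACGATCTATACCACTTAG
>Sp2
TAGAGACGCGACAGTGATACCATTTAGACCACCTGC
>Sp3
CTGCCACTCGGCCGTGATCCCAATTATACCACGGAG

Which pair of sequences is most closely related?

Sp1 and Sp2

Sp1–Sp2: 8/36 differ, p = 0.222, d = 0.264.
Sp1–Sp3: 13/36 differ, p = 0.361, d = 0.493.
Sp2–Sp3: 14/36 differ, p = 0.389, d = 0.548.
The smallest distance is between Sp1 and Sp2.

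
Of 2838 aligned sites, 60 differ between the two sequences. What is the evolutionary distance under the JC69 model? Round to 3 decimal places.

p = 60/2838 ≈ 0.021142.
d = −(3/4) ln(1 − 4p/3) = −0.75 ln(1 − 0.028189) = −0.75 ln(0.971811)
  = −0.75 × (-0.028594) = 0.021446 substitutions/site.

0.021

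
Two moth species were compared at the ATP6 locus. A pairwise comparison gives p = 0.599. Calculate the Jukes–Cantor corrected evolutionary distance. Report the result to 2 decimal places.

d = −(3/4) ln(1 − 4p/3) = −0.75 ln(1 − 0.798667) = −0.75 ln(0.201333)
  = −0.75 × (-1.602795) = 1.202096 substitutions/site.

1.20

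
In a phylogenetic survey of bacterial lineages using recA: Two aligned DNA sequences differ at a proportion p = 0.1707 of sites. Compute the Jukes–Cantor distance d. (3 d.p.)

d = −(3/4) ln(1 − 4p/3) = −0.75 ln(1 − 0.2276) = −0.75 ln(0.7724)
  = −0.75 × (-0.258253) = 0.193690 substitutions/site.

0.194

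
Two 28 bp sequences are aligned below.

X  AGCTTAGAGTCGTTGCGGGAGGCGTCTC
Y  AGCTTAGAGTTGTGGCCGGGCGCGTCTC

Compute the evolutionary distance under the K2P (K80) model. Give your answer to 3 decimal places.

0.204

Of 28 sites, 2 differences are transitions and 3 are transversions, so P = 2/28 ≈ 0.071429 and Q = 3/28 ≈ 0.107143.
Under the Kimura two-parameter model, d = −½ ln(1 − 2P − Q) − ¼ ln(1 − 2Q).
1 − 2P − Q = 0.749999, giving −½ ln(0.749999) = 0.143842.
1 − 2Q = 0.785714, giving −¼ ln(0.785714) = 0.060291.
d = 0.143842 + 0.060291 = 0.204133.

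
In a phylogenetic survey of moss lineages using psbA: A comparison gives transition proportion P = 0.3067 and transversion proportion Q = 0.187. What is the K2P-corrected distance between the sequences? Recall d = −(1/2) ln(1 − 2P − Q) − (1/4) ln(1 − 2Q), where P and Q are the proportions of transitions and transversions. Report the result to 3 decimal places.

Under the Kimura two-parameter model, d = −½ ln(1 − 2P − Q) − ¼ ln(1 − 2Q).
1 − 2P − Q = 0.1996, giving −½ ln(0.1996) = 0.805720.
1 − 2Q = 0.626, giving −¼ ln(0.626) = 0.117101.
d = 0.805720 + 0.117101 = 0.922821.

0.923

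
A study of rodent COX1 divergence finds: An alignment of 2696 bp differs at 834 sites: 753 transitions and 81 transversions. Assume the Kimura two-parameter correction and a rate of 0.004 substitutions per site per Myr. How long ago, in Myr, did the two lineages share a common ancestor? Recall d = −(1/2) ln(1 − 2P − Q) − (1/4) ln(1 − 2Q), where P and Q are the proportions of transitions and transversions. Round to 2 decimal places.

57.46

P = 753/2696 ≈ 0.279303 and Q = 81/2696 ≈ 0.030045.
Under the Kimura two-parameter model, d = −½ ln(1 − 2P − Q) − ¼ ln(1 − 2Q).
1 − 2P − Q = 0.411349, giving −½ ln(0.411349) = 0.444157.
1 − 2Q = 0.93991, giving −¼ ln(0.93991) = 0.015493.
d = 0.444157 + 0.015493 = 0.459650.
Under a molecular clock d = 2μt, so t = d/(2μ) = 0.459650 / (2 × 0.004) = 57.46 Myr.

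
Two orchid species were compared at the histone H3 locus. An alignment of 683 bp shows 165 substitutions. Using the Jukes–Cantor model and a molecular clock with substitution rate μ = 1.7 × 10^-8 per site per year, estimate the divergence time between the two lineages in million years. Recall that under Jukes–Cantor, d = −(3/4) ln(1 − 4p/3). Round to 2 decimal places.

8.58

p = 165/683 ≈ 0.241581.
d = −(3/4) ln(1 − 4p/3) = −0.75 ln(1 − 0.322108) = −0.75 ln(0.677892)
  = −0.75 × (-0.388767) = 0.291575 substitutions/site.
Under a molecular clock d = 2μt, so t = d/(2μ) = 0.291575 / (2 × 1.7 × 10^-8) = 8.58 million years.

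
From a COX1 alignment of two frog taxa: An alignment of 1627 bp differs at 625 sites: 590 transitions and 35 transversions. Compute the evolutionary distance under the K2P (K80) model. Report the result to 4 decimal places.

0.6977

P = 590/1627 ≈ 0.362631 and Q = 35/1627 ≈ 0.021512.
Under the Kimura two-parameter model, d = −½ ln(1 − 2P − Q) − ¼ ln(1 − 2Q).
1 − 2P − Q = 0.253226, giving −½ ln(0.253226) = 0.686736.
1 − 2Q = 0.956976, giving −¼ ln(0.956976) = 0.010994.
d = 0.686736 + 0.010994 = 0.697730.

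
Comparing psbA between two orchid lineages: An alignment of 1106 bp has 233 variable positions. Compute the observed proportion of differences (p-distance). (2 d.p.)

p = 233/1106 = 0.210669… ≈ 0.21 (to 2 d.p.).

0.21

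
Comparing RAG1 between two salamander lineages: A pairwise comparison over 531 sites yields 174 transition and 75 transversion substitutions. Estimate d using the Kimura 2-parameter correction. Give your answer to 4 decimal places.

P = 174/531 ≈ 0.327684 and Q = 75/531 ≈ 0.141243.
Under the Kimura two-parameter model, d = −½ ln(1 − 2P − Q) − ¼ ln(1 − 2Q).
1 − 2P − Q = 0.203389, giving −½ ln(0.203389) = 0.796317.
1 − 2Q = 0.717514, giving −¼ ln(0.717514) = 0.082991.
d = 0.796317 + 0.082991 = 0.879308.

0.8793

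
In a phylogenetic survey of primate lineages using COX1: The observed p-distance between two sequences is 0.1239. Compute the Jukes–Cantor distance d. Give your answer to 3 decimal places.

d = −(3/4) ln(1 − 4p/3) = −0.75 ln(1 − 0.1652) = −0.75 ln(0.8348)
  = −0.75 × (-0.180563) = 0.135422 substitutions/site.

0.135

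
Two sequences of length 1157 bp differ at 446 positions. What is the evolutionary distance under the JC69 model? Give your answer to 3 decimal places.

0.541

p = 446/1157 ≈ 0.38548.
d = −(3/4) ln(1 − 4p/3) = −0.75 ln(1 − 0.513973) = −0.75 ln(0.486027)
  = −0.75 × (-0.721491) = 0.541118 substitutions/site.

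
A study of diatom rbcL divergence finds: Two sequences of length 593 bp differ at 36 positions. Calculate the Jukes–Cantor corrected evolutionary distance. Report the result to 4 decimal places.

p = 36/593 ≈ 0.060708.
d = −(3/4) ln(1 − 4p/3) = −0.75 ln(1 − 0.080944) = −0.75 ln(0.919056)
  = −0.75 × (-0.084408) = 0.063306 substitutions/site.

0.0633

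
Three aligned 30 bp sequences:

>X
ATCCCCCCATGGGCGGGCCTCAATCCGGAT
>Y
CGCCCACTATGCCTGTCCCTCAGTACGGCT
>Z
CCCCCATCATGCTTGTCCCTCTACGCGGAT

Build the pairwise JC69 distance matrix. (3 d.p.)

X–Y: 12/30 sites differ → p = 0.4, d = −0.75 ln(1 − 0.533333) = 0.571605 ≈ 0.572.
X–Z: 12/30 sites differ → p = 0.4, d = −0.75 ln(1 − 0.533333) = 0.571605 ≈ 0.572.
Y–Z: 9/30 sites differ → p = 0.3, d = −0.75 ln(1 − 0.4) = 0.383119 ≈ 0.383.

d(X,Y) = 0.572, d(X,Z) = 0.572, d(Y,Z) = 0.383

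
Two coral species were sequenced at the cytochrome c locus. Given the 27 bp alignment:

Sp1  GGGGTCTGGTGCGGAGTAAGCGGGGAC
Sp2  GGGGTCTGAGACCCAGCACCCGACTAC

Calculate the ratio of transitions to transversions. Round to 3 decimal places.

Transitions are A↔G and C↔T; transversions are all other mismatches.
Transitions: 4. Transversions: 7.
R = 4/7 = 0.571428… ≈ 0.571 (to 3 d.p.).

0.571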